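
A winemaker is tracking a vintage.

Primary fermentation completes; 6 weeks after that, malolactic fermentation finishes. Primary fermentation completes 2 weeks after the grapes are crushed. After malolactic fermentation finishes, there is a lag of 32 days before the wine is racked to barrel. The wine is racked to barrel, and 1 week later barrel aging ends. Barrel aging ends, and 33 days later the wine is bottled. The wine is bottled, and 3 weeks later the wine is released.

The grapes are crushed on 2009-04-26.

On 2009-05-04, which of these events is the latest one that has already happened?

The grapes are crushed

The grapes are crushed: Apr 26, 2009.
Primary fermentation completes: Apr 26, 2009 + 2 weeks = May 10, 2009.
Malolactic fermentation finishes: May 10, 2009 + 6 weeks = Jun 21, 2009.
The wine is racked to barrel: Jun 21, 2009 + 32 days = Jul 23, 2009.
Barrel aging ends: Jul 23, 2009 + 1 week = Jul 30, 2009.
The wine is bottled: Jul 30, 2009 + 33 days = Sep 1, 2009.
The wine is released: Sep 1, 2009 + 3 weeks = Sep 22, 2009.
May 4, 2009 falls between when the grapes are crushed (Apr 26, 2009) and when primary fermentation completes (May 10, 2009).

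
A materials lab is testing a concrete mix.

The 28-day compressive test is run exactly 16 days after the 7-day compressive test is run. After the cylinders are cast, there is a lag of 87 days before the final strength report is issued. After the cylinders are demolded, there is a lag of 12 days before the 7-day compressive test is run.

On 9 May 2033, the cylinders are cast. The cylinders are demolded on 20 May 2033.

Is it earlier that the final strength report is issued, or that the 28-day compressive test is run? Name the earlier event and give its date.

The cylinders are cast: May 9, 2033.
The final strength report is issued: May 9, 2033 + 87 days = Aug 4, 2033.
The cylinders are demolded: May 20, 2033.
The 7-day compressive test is run: May 20, 2033 + 12 days = Jun 1, 2033.
The 28-day compressive test is run: Jun 1, 2033 + 16 days = Jun 17, 2033.
Comparing: the final strength report is issued on Aug 4, 2033 vs the 28-day compressive test is run on Jun 17, 2033. Earlier: the 28-day compressive test is run.

The 28-day compressive test is run — 17 June 2033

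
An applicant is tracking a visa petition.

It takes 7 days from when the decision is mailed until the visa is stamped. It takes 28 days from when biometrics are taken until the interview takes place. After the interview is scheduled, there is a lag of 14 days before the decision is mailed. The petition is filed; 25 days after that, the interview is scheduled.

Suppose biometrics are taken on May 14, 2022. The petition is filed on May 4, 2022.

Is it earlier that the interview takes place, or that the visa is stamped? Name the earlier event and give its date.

The interview takes place — June 11, 2022

Biometrics are taken: May 14, 2022.
The interview takes place: May 14, 2022 + 28 days = Jun 11, 2022.
The petition is filed: May 4, 2022.
The interview is scheduled: May 4, 2022 + 25 days = May 29, 2022.
The decision is mailed: May 29, 2022 + 14 days = Jun 12, 2022.
The visa is stamped: Jun 12, 2022 + 7 days = Jun 19, 2022.
Comparing: the interview takes place on Jun 11, 2022 vs the visa is stamped on Jun 19, 2022. Earlier: the interview takes place.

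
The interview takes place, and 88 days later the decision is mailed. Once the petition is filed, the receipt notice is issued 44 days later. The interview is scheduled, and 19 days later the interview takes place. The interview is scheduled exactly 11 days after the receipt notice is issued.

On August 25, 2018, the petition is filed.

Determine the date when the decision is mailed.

The petition is filed: Aug 25, 2018.
The receipt notice is issued: Aug 25, 2018 + 44 days = Oct 8, 2018.
The interview is scheduled: Oct 8, 2018 + 11 days = Oct 19, 2018.
The interview takes place: Oct 19, 2018 + 19 days = Nov 7, 2018.
The decision is mailed: Nov 7, 2018 + 88 days = Feb 3, 2019.

February 3, 2019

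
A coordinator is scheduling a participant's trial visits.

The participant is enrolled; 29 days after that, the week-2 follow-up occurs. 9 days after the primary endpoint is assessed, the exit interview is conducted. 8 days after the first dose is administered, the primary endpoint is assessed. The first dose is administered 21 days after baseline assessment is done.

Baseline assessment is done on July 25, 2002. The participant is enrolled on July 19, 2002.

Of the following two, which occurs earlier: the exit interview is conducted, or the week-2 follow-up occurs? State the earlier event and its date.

Baseline assessment is done: Jul 25, 2002.
The first dose is administered: Jul 25, 2002 + 21 days = Aug 15, 2002.
The primary endpoint is assessed: Aug 15, 2002 + 8 days = Aug 23, 2002.
The exit interview is conducted: Aug 23, 2002 + 9 days = Sep 1, 2002.
The participant is enrolled: Jul 19, 2002.
The week-2 follow-up occurs: Jul 19, 2002 + 29 days = Aug 17, 2002.
Comparing: the exit interview is conducted on Sep 1, 2002 vs the week-2 follow-up occurs on Aug 17, 2002. Earlier: the week-2 follow-up occurs.

The week-2 follow-up occurs — August 17, 2002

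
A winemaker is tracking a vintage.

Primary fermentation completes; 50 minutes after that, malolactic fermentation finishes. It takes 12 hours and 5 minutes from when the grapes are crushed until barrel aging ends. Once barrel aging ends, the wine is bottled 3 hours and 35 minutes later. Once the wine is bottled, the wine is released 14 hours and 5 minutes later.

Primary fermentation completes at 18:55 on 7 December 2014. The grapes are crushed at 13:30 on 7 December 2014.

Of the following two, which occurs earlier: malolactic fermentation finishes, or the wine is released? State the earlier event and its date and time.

Malolactic fermentation finishes — 19:45 on 7 December 2014

Primary fermentation completes: 18:55 Dec 7, 2014.
Malolactic fermentation finishes: 18:55 Dec 7, 2014 + 50m = 19:45 Dec 7, 2014.
The grapes are crushed: 13:30 Dec 7, 2014.
Barrel aging ends: 13:30 Dec 7, 2014 + 12h05m = 01:35 Dec 8, 2014.
The wine is bottled: 01:35 Dec 8, 2014 + 3h35m = 05:10 Dec 8, 2014.
The wine is released: 05:10 Dec 8, 2014 + 14h05m = 19:15 Dec 8, 2014.
Comparing: malolactic fermentation finishes at 19:45 Dec 7, 2014 vs the wine is released at 19:15 Dec 8, 2014. Earlier: malolactic fermentation finishes.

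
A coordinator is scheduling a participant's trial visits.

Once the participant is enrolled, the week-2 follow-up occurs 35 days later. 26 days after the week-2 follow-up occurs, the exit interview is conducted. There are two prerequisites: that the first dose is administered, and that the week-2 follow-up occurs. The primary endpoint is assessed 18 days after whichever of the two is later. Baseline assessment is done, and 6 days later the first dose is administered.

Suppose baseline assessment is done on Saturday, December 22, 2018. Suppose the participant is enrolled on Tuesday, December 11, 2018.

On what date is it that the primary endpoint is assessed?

Baseline assessment is done: Dec 22, 2018.
The first dose is administered: Dec 22, 2018 + 6 days = Dec 28, 2018.
The participant is enrolled: Dec 11, 2018.
The week-2 follow-up occurs: Dec 11, 2018 + 35 days = Jan 15, 2019.
Both prerequisites met — the first dose is administered (Dec 28, 2018), the week-2 follow-up occurs (Jan 15, 2019); the later is Jan 15, 2019.
The primary endpoint is assessed: Jan 15, 2019 + 18 days = Feb 2, 2019.

Saturday, February 2, 2019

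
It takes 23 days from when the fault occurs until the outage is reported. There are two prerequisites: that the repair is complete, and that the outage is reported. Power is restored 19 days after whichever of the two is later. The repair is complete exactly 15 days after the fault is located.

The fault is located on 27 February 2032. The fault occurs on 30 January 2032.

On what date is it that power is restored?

The fault is located: Feb 27, 2032.
The repair is complete: Feb 27, 2032 + 15 days = Mar 13, 2032.
The fault occurs: Jan 30, 2032.
The outage is reported: Jan 30, 2032 + 23 days = Feb 22, 2032.
Both prerequisites met — the repair is complete (Mar 13, 2032), the outage is reported (Feb 22, 2032); the later is Mar 13, 2032.
Power is restored: Mar 13, 2032 + 19 days = Apr 1, 2032.

1 April 2032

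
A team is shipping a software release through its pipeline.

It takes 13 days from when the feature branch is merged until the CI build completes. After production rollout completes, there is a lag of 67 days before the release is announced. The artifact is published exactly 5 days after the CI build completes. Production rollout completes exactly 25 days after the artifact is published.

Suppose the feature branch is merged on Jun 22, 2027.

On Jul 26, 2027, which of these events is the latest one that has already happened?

The feature branch is merged: Jun 22, 2027.
The CI build completes: Jun 22, 2027 + 13 days = Jul 5, 2027.
The artifact is published: Jul 5, 2027 + 5 days = Jul 10, 2027.
Production rollout completes: Jul 10, 2027 + 25 days = Aug 4, 2027.
The release is announced: Aug 4, 2027 + 67 days = Oct 10, 2027.
Jul 26, 2027 falls between when the artifact is published (Jul 10, 2027) and when production rollout completes (Aug 4, 2027).

The artifact is published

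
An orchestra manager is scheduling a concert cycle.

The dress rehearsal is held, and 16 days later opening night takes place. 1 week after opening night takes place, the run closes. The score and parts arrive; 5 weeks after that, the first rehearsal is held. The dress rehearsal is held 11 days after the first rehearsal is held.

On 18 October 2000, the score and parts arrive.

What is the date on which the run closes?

26 December 2000

The score and parts arrive: Oct 18, 2000.
The first rehearsal is held: Oct 18, 2000 + 5 weeks = Nov 22, 2000.
The dress rehearsal is held: Nov 22, 2000 + 11 days = Dec 3, 2000.
Opening night takes place: Dec 3, 2000 + 16 days = Dec 19, 2000.
The run closes: Dec 19, 2000 + 1 week = Dec 26, 2000.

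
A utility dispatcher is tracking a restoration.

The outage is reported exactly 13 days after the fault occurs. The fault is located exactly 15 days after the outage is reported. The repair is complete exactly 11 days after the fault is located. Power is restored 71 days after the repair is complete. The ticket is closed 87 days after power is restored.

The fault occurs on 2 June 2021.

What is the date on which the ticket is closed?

The fault occurs: Jun 2, 2021.
The outage is reported: Jun 2, 2021 + 13 days = Jun 15, 2021.
The fault is located: Jun 15, 2021 + 15 days = Jun 30, 2021.
The repair is complete: Jun 30, 2021 + 11 days = Jul 11, 2021.
Power is restored: Jul 11, 2021 + 71 days = Sep 20, 2021.
The ticket is closed: Sep 20, 2021 + 87 days = Dec 16, 2021.

16 December 2021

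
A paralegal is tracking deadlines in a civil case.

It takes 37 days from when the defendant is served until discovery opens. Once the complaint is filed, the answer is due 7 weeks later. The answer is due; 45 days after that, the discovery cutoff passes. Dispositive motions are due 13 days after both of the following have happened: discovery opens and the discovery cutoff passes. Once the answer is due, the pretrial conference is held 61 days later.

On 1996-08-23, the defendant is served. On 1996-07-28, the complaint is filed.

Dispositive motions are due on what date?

1996-11-12

The defendant is served: Aug 23, 1996.
Discovery opens: Aug 23, 1996 + 37 days = Sep 29, 1996.
The complaint is filed: Jul 28, 1996.
The answer is due: Jul 28, 1996 + 7 weeks = Sep 15, 1996.
The discovery cutoff passes: Sep 15, 1996 + 45 days = Oct 30, 1996.
Both prerequisites met — discovery opens (Sep 29, 1996), the discovery cutoff passes (Oct 30, 1996); the later is Oct 30, 1996.
Dispositive motions are due: Oct 30, 1996 + 13 days = Nov 12, 1996.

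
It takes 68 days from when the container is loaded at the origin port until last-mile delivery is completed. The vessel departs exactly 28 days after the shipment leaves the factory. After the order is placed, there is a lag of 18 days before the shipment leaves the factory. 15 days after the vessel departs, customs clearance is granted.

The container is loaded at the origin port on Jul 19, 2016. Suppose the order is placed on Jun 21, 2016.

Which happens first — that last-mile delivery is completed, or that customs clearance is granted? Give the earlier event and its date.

Customs clearance is granted — Aug 21, 2016

The container is loaded at the origin port: Jul 19, 2016.
Last-mile delivery is completed: Jul 19, 2016 + 68 days = Sep 25, 2016.
The order is placed: Jun 21, 2016.
The shipment leaves the factory: Jun 21, 2016 + 18 days = Jul 9, 2016.
The vessel departs: Jul 9, 2016 + 28 days = Aug 6, 2016.
Customs clearance is granted: Aug 6, 2016 + 15 days = Aug 21, 2016.
Comparing: last-mile delivery is completed on Sep 25, 2016 vs customs clearance is granted on Aug 21, 2016. Earlier: customs clearance is granted.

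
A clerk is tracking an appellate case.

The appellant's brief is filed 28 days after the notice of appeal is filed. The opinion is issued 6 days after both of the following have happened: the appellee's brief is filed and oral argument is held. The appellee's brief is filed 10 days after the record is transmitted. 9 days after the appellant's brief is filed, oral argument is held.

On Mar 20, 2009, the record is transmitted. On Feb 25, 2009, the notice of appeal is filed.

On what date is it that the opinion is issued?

Apr 9, 2009

The record is transmitted: Mar 20, 2009.
The appellee's brief is filed: Mar 20, 2009 + 10 days = Mar 30, 2009.
The notice of appeal is filed: Feb 25, 2009.
The appellant's brief is filed: Feb 25, 2009 + 28 days = Mar 25, 2009.
Oral argument is held: Mar 25, 2009 + 9 days = Apr 3, 2009.
Both prerequisites met — the appellee's brief is filed (Mar 30, 2009), oral argument is held (Apr 3, 2009); the later is Apr 3, 2009.
The opinion is issued: Apr 3, 2009 + 6 days = Apr 9, 2009.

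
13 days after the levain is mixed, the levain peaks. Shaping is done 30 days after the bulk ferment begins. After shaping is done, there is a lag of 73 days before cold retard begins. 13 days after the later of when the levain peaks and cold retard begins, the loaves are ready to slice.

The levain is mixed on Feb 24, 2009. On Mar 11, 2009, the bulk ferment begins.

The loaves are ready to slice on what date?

Jul 5, 2009

The levain is mixed: Feb 24, 2009.
The levain peaks: Feb 24, 2009 + 13 days = Mar 9, 2009.
The bulk ferment begins: Mar 11, 2009.
Shaping is done: Mar 11, 2009 + 30 days = Apr 10, 2009.
Cold retard begins: Apr 10, 2009 + 73 days = Jun 22, 2009.
Both prerequisites met — the levain peaks (Mar 9, 2009), cold retard begins (Jun 22, 2009); the later is Jun 22, 2009.
The loaves are ready to slice: Jun 22, 2009 + 13 days = Jul 5, 2009.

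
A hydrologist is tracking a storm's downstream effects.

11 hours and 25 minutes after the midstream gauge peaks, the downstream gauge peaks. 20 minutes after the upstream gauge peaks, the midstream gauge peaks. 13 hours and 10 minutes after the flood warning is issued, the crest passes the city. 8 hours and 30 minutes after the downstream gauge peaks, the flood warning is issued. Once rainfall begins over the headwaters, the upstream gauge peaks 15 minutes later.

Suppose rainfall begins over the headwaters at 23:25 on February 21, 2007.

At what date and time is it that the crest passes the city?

Rainfall begins over the headwaters: 23:25 Feb 21, 2007.
The upstream gauge peaks: 23:25 Feb 21, 2007 + 15m = 23:40 Feb 21, 2007.
The midstream gauge peaks: 23:40 Feb 21, 2007 + 20m = 00:00 Feb 22, 2007.
The downstream gauge peaks: 00:00 Feb 22, 2007 + 11h25m = 11:25 Feb 22, 2007.
The flood warning is issued: 11:25 Feb 22, 2007 + 8h30m = 19:55 Feb 22, 2007.
The crest passes the city: 19:55 Feb 22, 2007 + 13h10m = 09:05 Feb 23, 2007.

09:05 on February 23, 2007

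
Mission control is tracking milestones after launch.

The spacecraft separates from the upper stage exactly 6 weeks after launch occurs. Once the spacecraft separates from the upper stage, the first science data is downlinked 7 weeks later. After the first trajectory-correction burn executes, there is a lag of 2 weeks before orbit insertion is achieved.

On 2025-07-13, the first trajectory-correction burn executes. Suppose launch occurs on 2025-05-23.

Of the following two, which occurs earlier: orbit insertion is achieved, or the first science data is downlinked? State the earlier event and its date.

Orbit insertion is achieved — 2025-07-27

The first trajectory-correction burn executes: Jul 13, 2025.
Orbit insertion is achieved: Jul 13, 2025 + 2 weeks = Jul 27, 2025.
Launch occurs: May 23, 2025.
The spacecraft separates from the upper stage: May 23, 2025 + 6 weeks = Jul 4, 2025.
The first science data is downlinked: Jul 4, 2025 + 7 weeks = Aug 22, 2025.
Comparing: orbit insertion is achieved on Jul 27, 2025 vs the first science data is downlinked on Aug 22, 2025. Earlier: orbit insertion is achieved.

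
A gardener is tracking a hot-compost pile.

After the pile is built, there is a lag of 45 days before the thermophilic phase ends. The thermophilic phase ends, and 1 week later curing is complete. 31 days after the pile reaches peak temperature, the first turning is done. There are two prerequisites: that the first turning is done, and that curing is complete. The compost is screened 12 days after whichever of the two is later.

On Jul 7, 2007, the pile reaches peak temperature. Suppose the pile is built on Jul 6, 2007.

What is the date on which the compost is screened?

The pile reaches peak temperature: Jul 7, 2007.
The first turning is done: Jul 7, 2007 + 31 days = Aug 7, 2007.
The pile is built: Jul 6, 2007.
The thermophilic phase ends: Jul 6, 2007 + 45 days = Aug 20, 2007.
Curing is complete: Aug 20, 2007 + 1 week = Aug 27, 2007.
Both prerequisites met — the first turning is done (Aug 7, 2007), curing is complete (Aug 27, 2007); the later is Aug 27, 2007.
The compost is screened: Aug 27, 2007 + 12 days = Sep 8, 2007.

Sep 8, 2007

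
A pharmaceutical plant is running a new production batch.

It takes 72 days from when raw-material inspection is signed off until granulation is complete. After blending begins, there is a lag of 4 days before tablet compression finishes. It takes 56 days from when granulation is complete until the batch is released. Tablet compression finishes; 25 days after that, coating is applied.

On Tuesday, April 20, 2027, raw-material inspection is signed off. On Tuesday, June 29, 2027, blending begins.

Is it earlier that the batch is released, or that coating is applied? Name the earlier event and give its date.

Coating is applied — Wednesday, July 28, 2027

Raw-material inspection is signed off: Apr 20, 2027.
Granulation is complete: Apr 20, 2027 + 72 days = Jul 1, 2027.
The batch is released: Jul 1, 2027 + 56 days = Aug 26, 2027.
Blending begins: Jun 29, 2027.
Tablet compression finishes: Jun 29, 2027 + 4 days = Jul 3, 2027.
Coating is applied: Jul 3, 2027 + 25 days = Jul 28, 2027.
Comparing: the batch is released on Aug 26, 2027 vs coating is applied on Jul 28, 2027. Earlier: coating is applied.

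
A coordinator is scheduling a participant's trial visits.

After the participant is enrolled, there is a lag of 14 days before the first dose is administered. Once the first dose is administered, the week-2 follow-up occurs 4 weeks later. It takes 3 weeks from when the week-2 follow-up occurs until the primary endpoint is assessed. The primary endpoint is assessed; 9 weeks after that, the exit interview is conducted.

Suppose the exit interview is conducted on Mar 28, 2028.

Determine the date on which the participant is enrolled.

The exit interview is conducted: Mar 28, 2028.
The primary endpoint is assessed: Mar 28, 2028 − 9 weeks = Jan 25, 2028.
The week-2 follow-up occurs: Jan 25, 2028 − 3 weeks = Jan 4, 2028.
The first dose is administered: Jan 4, 2028 − 4 weeks = Dec 7, 2027.
The participant is enrolled: Dec 7, 2027 − 14 days = Nov 23, 2027.

Nov 23, 2027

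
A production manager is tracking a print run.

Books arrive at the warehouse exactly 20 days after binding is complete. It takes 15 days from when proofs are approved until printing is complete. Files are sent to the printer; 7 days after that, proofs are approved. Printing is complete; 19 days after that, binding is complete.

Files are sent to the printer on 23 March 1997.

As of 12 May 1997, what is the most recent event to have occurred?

Binding is complete

Files are sent to the printer: Mar 23, 1997.
Proofs are approved: Mar 23, 1997 + 7 days = Mar 30, 1997.
Printing is complete: Mar 30, 1997 + 15 days = Apr 14, 1997.
Binding is complete: Apr 14, 1997 + 19 days = May 3, 1997.
Books arrive at the warehouse: May 3, 1997 + 20 days = May 23, 1997.
May 12, 1997 falls between when binding is complete (May 3, 1997) and when books arrive at the warehouse (May 23, 1997).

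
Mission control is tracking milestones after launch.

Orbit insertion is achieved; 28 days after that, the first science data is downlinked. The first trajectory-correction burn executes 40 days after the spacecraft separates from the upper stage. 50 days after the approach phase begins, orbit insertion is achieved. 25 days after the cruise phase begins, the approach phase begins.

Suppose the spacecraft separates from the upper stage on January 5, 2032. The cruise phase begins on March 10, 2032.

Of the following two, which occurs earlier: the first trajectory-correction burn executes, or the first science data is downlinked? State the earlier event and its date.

The spacecraft separates from the upper stage: Jan 5, 2032.
The first trajectory-correction burn executes: Jan 5, 2032 + 40 days = Feb 14, 2032.
The cruise phase begins: Mar 10, 2032.
The approach phase begins: Mar 10, 2032 + 25 days = Apr 4, 2032.
Orbit insertion is achieved: Apr 4, 2032 + 50 days = May 24, 2032.
The first science data is downlinked: May 24, 2032 + 28 days = Jun 21, 2032.
Comparing: the first trajectory-correction burn executes on Feb 14, 2032 vs the first science data is downlinked on Jun 21, 2032. Earlier: the first trajectory-correction burn executes.

The first trajectory-correction burn executes — February 14, 2032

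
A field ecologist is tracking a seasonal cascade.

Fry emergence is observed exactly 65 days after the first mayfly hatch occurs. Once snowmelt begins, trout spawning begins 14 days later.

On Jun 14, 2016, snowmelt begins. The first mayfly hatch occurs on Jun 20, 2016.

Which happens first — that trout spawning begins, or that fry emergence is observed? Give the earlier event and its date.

Trout spawning begins — Jun 28, 2016

Snowmelt begins: Jun 14, 2016.
Trout spawning begins: Jun 14, 2016 + 14 days = Jun 28, 2016.
The first mayfly hatch occurs: Jun 20, 2016.
Fry emergence is observed: Jun 20, 2016 + 65 days = Aug 24, 2016.
Comparing: trout spawning begins on Jun 28, 2016 vs fry emergence is observed on Aug 24, 2016. Earlier: trout spawning begins.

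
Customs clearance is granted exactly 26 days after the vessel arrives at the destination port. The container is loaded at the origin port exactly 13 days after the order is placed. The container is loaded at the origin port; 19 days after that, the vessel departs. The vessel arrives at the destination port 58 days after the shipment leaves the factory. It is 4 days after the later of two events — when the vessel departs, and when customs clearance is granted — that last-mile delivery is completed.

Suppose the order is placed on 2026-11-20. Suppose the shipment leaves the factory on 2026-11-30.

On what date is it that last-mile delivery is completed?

The order is placed: Nov 20, 2026.
The container is loaded at the origin port: Nov 20, 2026 + 13 days = Dec 3, 2026.
The vessel departs: Dec 3, 2026 + 19 days = Dec 22, 2026.
The shipment leaves the factory: Nov 30, 2026.
The vessel arrives at the destination port: Nov 30, 2026 + 58 days = Jan 27, 2027.
Customs clearance is granted: Jan 27, 2027 + 26 days = Feb 22, 2027.
Both prerequisites met — the vessel departs (Dec 22, 2026), customs clearance is granted (Feb 22, 2027); the later is Feb 22, 2027.
Last-mile delivery is completed: Feb 22, 2027 + 4 days = Feb 26, 2027.

2027-02-26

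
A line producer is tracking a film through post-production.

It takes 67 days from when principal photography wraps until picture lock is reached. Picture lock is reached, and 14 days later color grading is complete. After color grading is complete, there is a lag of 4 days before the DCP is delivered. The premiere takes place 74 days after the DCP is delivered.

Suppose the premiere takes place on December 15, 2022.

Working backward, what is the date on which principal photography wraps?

July 9, 2022

The premiere takes place: Dec 15, 2022.
The DCP is delivered: Dec 15, 2022 − 74 days = Oct 2, 2022.
Color grading is complete: Oct 2, 2022 − 4 days = Sep 28, 2022.
Picture lock is reached: Sep 28, 2022 − 14 days = Sep 14, 2022.
Principal photography wraps: Sep 14, 2022 − 67 days = Jul 9, 2022.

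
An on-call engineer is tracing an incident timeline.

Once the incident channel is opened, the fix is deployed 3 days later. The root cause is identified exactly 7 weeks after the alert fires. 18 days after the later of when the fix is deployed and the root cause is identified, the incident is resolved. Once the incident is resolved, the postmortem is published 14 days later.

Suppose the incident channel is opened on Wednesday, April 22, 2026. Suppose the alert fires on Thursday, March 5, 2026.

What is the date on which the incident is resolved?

The incident channel is opened: Apr 22, 2026.
The fix is deployed: Apr 22, 2026 + 3 days = Apr 25, 2026.
The alert fires: Mar 5, 2026.
The root cause is identified: Mar 5, 2026 + 7 weeks = Apr 23, 2026.
Both prerequisites met — the fix is deployed (Apr 25, 2026), the root cause is identified (Apr 23, 2026); the later is Apr 25, 2026.
The incident is resolved: Apr 25, 2026 + 18 days = May 13, 2026.

Wednesday, May 13, 2026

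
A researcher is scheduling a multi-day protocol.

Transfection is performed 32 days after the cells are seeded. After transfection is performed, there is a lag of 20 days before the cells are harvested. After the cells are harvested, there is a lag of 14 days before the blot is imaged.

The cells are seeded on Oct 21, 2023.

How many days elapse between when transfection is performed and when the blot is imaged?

34 days

Causal path: transfection is performed → the cells are harvested → the blot is imaged.
Total delay along the path: 20 + 14 = 34 days.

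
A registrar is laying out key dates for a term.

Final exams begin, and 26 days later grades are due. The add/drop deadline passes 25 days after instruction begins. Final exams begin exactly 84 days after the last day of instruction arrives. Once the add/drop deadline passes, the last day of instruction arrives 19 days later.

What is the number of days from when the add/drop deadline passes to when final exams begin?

Causal path: the add/drop deadline passes → the last day of instruction arrives → final exams begin.
Total delay along the path: 19 + 84 = 103 days.

103 days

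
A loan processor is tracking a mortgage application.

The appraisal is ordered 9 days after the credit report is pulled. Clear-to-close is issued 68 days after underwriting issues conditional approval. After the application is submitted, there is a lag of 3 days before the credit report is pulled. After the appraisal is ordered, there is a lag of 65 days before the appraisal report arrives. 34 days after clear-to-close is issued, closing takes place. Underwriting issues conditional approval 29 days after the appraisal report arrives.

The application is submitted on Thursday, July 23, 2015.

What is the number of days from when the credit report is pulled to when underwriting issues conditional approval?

103 days

Causal path: the credit report is pulled → the appraisal is ordered → the appraisal report arrives → underwriting issues conditional approval.
Total delay along the path: 9 + 65 + 29 = 103 days.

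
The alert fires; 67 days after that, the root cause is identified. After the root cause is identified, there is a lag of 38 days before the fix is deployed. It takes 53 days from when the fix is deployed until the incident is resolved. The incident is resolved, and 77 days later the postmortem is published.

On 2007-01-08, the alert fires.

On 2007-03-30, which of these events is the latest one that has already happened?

The alert fires: Jan 8, 2007.
The root cause is identified: Jan 8, 2007 + 67 days = Mar 16, 2007.
The fix is deployed: Mar 16, 2007 + 38 days = Apr 23, 2007.
The incident is resolved: Apr 23, 2007 + 53 days = Jun 15, 2007.
The postmortem is published: Jun 15, 2007 + 77 days = Aug 31, 2007.
Mar 30, 2007 falls between when the root cause is identified (Mar 16, 2007) and when the fix is deployed (Apr 23, 2007).

The root cause is identified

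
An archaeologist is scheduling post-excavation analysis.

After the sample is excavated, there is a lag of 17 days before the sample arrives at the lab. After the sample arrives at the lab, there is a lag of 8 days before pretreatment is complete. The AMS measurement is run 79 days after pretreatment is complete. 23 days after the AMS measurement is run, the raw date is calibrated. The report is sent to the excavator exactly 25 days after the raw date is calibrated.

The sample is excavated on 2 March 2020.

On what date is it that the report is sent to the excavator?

1 August 2020

The sample is excavated: Mar 2, 2020.
The sample arrives at the lab: Mar 2, 2020 + 17 days = Mar 19, 2020.
Pretreatment is complete: Mar 19, 2020 + 8 days = Mar 27, 2020.
The AMS measurement is run: Mar 27, 2020 + 79 days = Jun 14, 2020.
The raw date is calibrated: Jun 14, 2020 + 23 days = Jul 7, 2020.
The report is sent to the excavator: Jul 7, 2020 + 25 days = Aug 1, 2020.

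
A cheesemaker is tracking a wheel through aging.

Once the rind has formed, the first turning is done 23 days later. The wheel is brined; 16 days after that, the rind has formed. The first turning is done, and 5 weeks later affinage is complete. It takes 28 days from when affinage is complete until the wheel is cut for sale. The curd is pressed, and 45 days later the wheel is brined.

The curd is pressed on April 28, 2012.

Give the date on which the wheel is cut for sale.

September 22, 2012

The curd is pressed: Apr 28, 2012.
The wheel is brined: Apr 28, 2012 + 45 days = Jun 12, 2012.
The rind has formed: Jun 12, 2012 + 16 days = Jun 28, 2012.
The first turning is done: Jun 28, 2012 + 23 days = Jul 21, 2012.
Affinage is complete: Jul 21, 2012 + 5 weeks = Aug 25, 2012.
The wheel is cut for sale: Aug 25, 2012 + 28 days = Sep 22, 2012.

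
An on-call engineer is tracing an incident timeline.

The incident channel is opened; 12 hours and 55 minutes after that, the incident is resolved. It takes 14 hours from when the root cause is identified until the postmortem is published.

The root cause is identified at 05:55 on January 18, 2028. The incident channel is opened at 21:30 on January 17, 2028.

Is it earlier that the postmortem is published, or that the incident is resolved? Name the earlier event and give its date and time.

The root cause is identified: 05:55 Jan 18, 2028.
The postmortem is published: 05:55 Jan 18, 2028 + 14h = 19:55 Jan 18, 2028.
The incident channel is opened: 21:30 Jan 17, 2028.
The incident is resolved: 21:30 Jan 17, 2028 + 12h55m = 10:25 Jan 18, 2028.
Comparing: the postmortem is published at 19:55 Jan 18, 2028 vs the incident is resolved at 10:25 Jan 18, 2028. Earlier: the incident is resolved.

The incident is resolved — 10:25 on January 18, 2028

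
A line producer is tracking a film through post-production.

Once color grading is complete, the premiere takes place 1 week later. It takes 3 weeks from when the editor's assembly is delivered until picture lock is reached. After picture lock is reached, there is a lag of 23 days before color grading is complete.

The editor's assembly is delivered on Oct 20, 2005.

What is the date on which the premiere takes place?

Dec 10, 2005

The editor's assembly is delivered: Oct 20, 2005.
Picture lock is reached: Oct 20, 2005 + 3 weeks = Nov 10, 2005.
Color grading is complete: Nov 10, 2005 + 23 days = Dec 3, 2005.
The premiere takes place: Dec 3, 2005 + 1 week = Dec 10, 2005.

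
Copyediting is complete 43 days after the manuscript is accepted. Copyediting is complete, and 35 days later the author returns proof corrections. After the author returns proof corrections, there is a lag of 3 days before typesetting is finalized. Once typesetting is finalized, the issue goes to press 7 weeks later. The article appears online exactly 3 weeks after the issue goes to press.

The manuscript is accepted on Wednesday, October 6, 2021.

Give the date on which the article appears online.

The manuscript is accepted: Oct 6, 2021.
Copyediting is complete: Oct 6, 2021 + 43 days = Nov 18, 2021.
The author returns proof corrections: Nov 18, 2021 + 35 days = Dec 23, 2021.
Typesetting is finalized: Dec 23, 2021 + 3 days = Dec 26, 2021.
The issue goes to press: Dec 26, 2021 + 7 weeks = Feb 13, 2022.
The article appears online: Feb 13, 2022 + 3 weeks = Mar 6, 2022.

Sunday, March 6, 2022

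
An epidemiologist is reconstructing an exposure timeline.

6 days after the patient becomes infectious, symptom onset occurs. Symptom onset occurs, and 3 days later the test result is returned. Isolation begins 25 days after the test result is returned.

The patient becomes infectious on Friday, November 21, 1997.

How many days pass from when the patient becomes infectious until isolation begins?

34 days

Causal path: the patient becomes infectious → symptom onset occurs → the test result is returned → isolation begins.
Total delay along the path: 6 + 3 + 25 = 34 days.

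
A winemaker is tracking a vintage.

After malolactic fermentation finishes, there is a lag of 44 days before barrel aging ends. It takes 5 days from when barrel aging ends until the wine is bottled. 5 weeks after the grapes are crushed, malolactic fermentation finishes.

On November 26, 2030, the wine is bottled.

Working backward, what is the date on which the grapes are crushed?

The wine is bottled: Nov 26, 2030.
Barrel aging ends: Nov 26, 2030 − 5 days = Nov 21, 2030.
Malolactic fermentation finishes: Nov 21, 2030 − 44 days = Oct 8, 2030.
The grapes are crushed: Oct 8, 2030 − 5 weeks = Sep 3, 2030.

September 3, 2030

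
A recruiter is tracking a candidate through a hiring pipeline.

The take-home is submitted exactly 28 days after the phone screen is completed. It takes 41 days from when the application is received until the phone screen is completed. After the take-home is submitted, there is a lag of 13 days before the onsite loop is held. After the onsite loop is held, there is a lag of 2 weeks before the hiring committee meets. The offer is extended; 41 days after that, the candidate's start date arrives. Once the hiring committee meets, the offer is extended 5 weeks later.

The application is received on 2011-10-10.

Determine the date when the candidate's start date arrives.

The application is received: Oct 10, 2011.
The phone screen is completed: Oct 10, 2011 + 41 days = Nov 20, 2011.
The take-home is submitted: Nov 20, 2011 + 28 days = Dec 18, 2011.
The onsite loop is held: Dec 18, 2011 + 13 days = Dec 31, 2011.
The hiring committee meets: Dec 31, 2011 + 2 weeks = Jan 14, 2012.
The offer is extended: Jan 14, 2012 + 5 weeks = Feb 18, 2012.
The candidate's start date arrives: Feb 18, 2012 + 41 days = Mar 30, 2012.

2012-03-30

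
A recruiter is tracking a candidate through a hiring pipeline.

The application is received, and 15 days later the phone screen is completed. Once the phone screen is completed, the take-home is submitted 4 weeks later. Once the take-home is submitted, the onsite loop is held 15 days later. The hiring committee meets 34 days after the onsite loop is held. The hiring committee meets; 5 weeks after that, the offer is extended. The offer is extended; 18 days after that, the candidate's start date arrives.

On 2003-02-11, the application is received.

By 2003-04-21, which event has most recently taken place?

The application is received: Feb 11, 2003.
The phone screen is completed: Feb 11, 2003 + 15 days = Feb 26, 2003.
The take-home is submitted: Feb 26, 2003 + 4 weeks = Mar 26, 2003.
The onsite loop is held: Mar 26, 2003 + 15 days = Apr 10, 2003.
The hiring committee meets: Apr 10, 2003 + 34 days = May 14, 2003.
The offer is extended: May 14, 2003 + 5 weeks = Jun 18, 2003.
The candidate's start date arrives: Jun 18, 2003 + 18 days = Jul 6, 2003.
Apr 21, 2003 falls between when the onsite loop is held (Apr 10, 2003) and when the hiring committee meets (May 14, 2003).

The onsite loop is held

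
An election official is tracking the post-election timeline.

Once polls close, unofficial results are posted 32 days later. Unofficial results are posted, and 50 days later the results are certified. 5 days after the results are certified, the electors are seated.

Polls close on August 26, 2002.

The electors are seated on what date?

November 21, 2002

Polls close: Aug 26, 2002.
Unofficial results are posted: Aug 26, 2002 + 32 days = Sep 27, 2002.
The results are certified: Sep 27, 2002 + 50 days = Nov 16, 2002.
The electors are seated: Nov 16, 2002 + 5 days = Nov 21, 2002.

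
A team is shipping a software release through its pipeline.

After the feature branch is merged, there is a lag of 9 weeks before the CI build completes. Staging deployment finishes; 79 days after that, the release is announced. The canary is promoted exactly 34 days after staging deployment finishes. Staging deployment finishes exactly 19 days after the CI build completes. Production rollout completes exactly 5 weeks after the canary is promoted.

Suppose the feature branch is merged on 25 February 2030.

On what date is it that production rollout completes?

26 July 2030

The feature branch is merged: Feb 25, 2030.
The CI build completes: Feb 25, 2030 + 9 weeks = Apr 29, 2030.
Staging deployment finishes: Apr 29, 2030 + 19 days = May 18, 2030.
The canary is promoted: May 18, 2030 + 34 days = Jun 21, 2030.
Production rollout completes: Jun 21, 2030 + 5 weeks = Jul 26, 2030.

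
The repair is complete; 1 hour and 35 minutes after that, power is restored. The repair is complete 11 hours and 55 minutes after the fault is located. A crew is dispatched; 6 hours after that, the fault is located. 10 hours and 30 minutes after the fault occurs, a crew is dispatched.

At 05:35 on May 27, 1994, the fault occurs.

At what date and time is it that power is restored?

11:35 on May 28, 1994

The fault occurs: 05:35 May 27, 1994.
A crew is dispatched: 05:35 May 27, 1994 + 10h30m = 16:05 May 27, 1994.
The fault is located: 16:05 May 27, 1994 + 6h = 22:05 May 27, 1994.
The repair is complete: 22:05 May 27, 1994 + 11h55m = 10:00 May 28, 1994.
Power is restored: 10:00 May 28, 1994 + 1h35m = 11:35 May 28, 1994.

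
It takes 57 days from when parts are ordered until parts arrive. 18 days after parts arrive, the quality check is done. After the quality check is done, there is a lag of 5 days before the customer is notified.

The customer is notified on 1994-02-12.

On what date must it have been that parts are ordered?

The customer is notified: Feb 12, 1994.
The quality check is done: Feb 12, 1994 − 5 days = Feb 7, 1994.
Parts arrive: Feb 7, 1994 − 18 days = Jan 20, 1994.
Parts are ordered: Jan 20, 1994 − 57 days = Nov 24, 1993.

1993-11-24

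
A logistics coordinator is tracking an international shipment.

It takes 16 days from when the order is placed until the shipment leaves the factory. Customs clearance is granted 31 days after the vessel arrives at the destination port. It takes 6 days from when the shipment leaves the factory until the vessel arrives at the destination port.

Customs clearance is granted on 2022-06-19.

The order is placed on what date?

Customs clearance is granted: Jun 19, 2022.
The vessel arrives at the destination port: Jun 19, 2022 − 31 days = May 19, 2022.
The shipment leaves the factory: May 19, 2022 − 6 days = May 13, 2022.
The order is placed: May 13, 2022 − 16 days = Apr 27, 2022.

2022-04-27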